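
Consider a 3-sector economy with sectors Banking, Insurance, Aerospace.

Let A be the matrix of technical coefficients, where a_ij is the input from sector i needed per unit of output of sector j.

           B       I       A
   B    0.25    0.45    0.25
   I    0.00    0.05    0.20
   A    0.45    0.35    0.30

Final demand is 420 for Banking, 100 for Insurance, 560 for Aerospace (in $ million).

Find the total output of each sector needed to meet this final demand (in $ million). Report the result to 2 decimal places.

x_B = 1584.44, x_I = 545.55, x_A = 2091.34

I − A =
  [   0.75    -0.45    -0.25]
  [   0.00     0.95    -0.20]
  [  -0.45    -0.35     0.70]
Cofactors of I−A, C_ij = (−1)^(i+j)·(minor ij) (rows/columns in the sector order above):
  C_11 = (0.95)(0.70) − (-0.20)(-0.35) = 0.5950
  C_12 = −[(0.00)(0.70) − (-0.20)(-0.45)] = 0.0900
  C_13 = (0.00)(-0.35) − (0.95)(-0.45) = 0.4275
  C_21 = −[(-0.45)(0.70) − (-0.25)(-0.35)] = 0.4025
  C_22 = (0.75)(0.70) − (-0.25)(-0.45) = 0.4125
  C_23 = −[(0.75)(-0.35) − (-0.45)(-0.45)] = 0.4650
  C_31 = (-0.45)(-0.20) − (-0.25)(0.95) = 0.3275
  C_32 = −[(0.75)(-0.20) − (-0.25)(0.00)] = 0.1500
  C_33 = (0.75)(0.95) − (-0.45)(0.00) = 0.7125
det(I−A) = Σ_j (I−A)_1j·C_1j = (0.75)(0.5950) + (-0.45)(0.0900) + (-0.25)(0.4275) = 0.298875
adj(I−A) = Cᵀ =
  [ 0.5950   0.4025   0.3275]
  [ 0.0900   0.4125   0.1500]
  [ 0.4275   0.4650   0.7125]
(I − A)⁻¹ = adj(I−A) / det(I−A) ≈
  [   1.9908     1.3467     1.0958]
  [   0.3011     1.3802     0.5019]
  [   1.4304     1.5558     2.3839]
x = (I − A)⁻¹ d = adj(I−A)·d / det(I−A), with det(I−A) = 0.298875:
  x_B = (0.5950·420 + 0.4025·100 + 0.3275·560) / 0.298875 = 473.55 / 0.298875 ≈ 1584.44
  x_I = (0.0900·420 + 0.4125·100 + 0.1500·560) / 0.298875 = 163.05 / 0.298875 ≈ 545.55
  x_A = (0.4275·420 + 0.4650·100 + 0.7125·560) / 0.298875 = 625.05 / 0.298875 ≈ 2091.34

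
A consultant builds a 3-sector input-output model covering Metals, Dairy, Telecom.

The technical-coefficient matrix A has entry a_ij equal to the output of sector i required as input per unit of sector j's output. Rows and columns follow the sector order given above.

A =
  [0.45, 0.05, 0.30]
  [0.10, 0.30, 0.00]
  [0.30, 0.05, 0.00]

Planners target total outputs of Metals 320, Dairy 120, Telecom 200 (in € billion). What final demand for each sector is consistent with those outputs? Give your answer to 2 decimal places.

d_1 = 110.00, d_2 = 52.00, d_3 = 98.00

I − A =
  [   0.55    -0.05    -0.30]
  [  -0.10     0.70     0.00]
  [  -0.30    -0.05     1.00]
d = (I − A) x:
  d_1 = (+0.55)·320 + (-0.05)·120 + (-0.30)·200 = 110.00
  d_2 = (-0.10)·320 + (+0.70)·120 + (+0.00)·200 = 52.00
  d_3 = (-0.30)·320 + (-0.05)·120 + (+1.00)·200 = 98.00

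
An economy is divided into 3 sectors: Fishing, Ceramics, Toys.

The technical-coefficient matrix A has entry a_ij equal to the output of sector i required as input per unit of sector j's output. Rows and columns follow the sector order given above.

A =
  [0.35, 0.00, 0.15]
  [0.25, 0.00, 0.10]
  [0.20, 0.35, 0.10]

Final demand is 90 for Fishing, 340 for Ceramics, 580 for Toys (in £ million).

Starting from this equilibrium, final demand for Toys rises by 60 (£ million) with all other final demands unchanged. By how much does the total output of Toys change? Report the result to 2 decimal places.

Δx_T = 75.13

I − A =
  [   0.65     0.00    -0.15]
  [  -0.25     1.00    -0.10]
  [  -0.20    -0.35     0.90]
Cofactors of I−A, C_ij = (−1)^(i+j)·(minor ij) (rows/columns in the sector order above):
  C_11 = (1.00)(0.90) − (-0.10)(-0.35) = 0.8650
  C_12 = −[(-0.25)(0.90) − (-0.10)(-0.20)] = 0.2450
  C_13 = (-0.25)(-0.35) − (1.00)(-0.20) = 0.2875
  C_21 = −[(0.00)(0.90) − (-0.15)(-0.35)] = 0.0525
  C_22 = (0.65)(0.90) − (-0.15)(-0.20) = 0.5550
  C_23 = −[(0.65)(-0.35) − (0.00)(-0.20)] = 0.2275
  C_31 = (0.00)(-0.10) − (-0.15)(1.00) = 0.1500
  C_32 = −[(0.65)(-0.10) − (-0.15)(-0.25)] = 0.1025
  C_33 = (0.65)(1.00) − (0.00)(-0.25) = 0.6500
det(I−A) = Σ_j (I−A)_1j·C_1j = (0.65)(0.8650) + (0.00)(0.2450) + (-0.15)(0.2875) = 0.519125
adj(I−A) = Cᵀ =
  [ 0.8650   0.0525   0.1500]
  [ 0.2450   0.5550   0.1025]
  [ 0.2875   0.2275   0.6500]
(I − A)⁻¹ = adj(I−A) / det(I−A) ≈
  [   1.6663     0.1011     0.2889]
  [   0.4719     1.0691     0.1974]
  [   0.5538     0.4382     1.2521]
Δx = (I − A)⁻¹ Δd with Δd having +60 in the Toys component and 0 elsewhere.
So Δx_T = L_TT · (+60), where L_TT = adj(I−A)_TT / det(I−A) = 0.6500 / 0.519125.
Δx_T = 0.6500 × (+60) / 0.519125 = 39.00 / 0.519125 ≈ 75.13.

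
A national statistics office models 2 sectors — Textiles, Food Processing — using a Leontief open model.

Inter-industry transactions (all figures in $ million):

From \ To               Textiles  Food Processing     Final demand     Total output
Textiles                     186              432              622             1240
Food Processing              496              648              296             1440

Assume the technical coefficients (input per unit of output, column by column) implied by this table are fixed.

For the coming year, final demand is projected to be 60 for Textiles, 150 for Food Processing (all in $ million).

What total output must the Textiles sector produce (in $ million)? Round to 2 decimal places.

x_T = 224.46

Technical coefficients a_ij = z_ij / X_j:
  a_TT = 186/1240 = 0.15, a_FT = 496/1240 = 0.40
  a_TF = 432/1440 = 0.30, a_FF = 648/1440 = 0.45
I − A =
  [   0.85    -0.30]
  [  -0.40     0.55]
det(I−A) = (0.85)(0.55) − (-0.30)(-0.40) = 0.3475
adj(I−A) = [[0.55, 0.30], [0.40, 0.85]]
(I − A)⁻¹ = adj(I−A) / det(I−A) ≈
  [   1.5827     0.8633]
  [   1.1511     2.4460]
x = (I − A)⁻¹ d = adj(I−A)·d / det(I−A), with det(I−A) = 0.3475:
  x_T = (0.55·60 + 0.30·150) / 0.3475 = 78.00 / 0.3475 ≈ 224.46
  x_F = (0.40·60 + 0.85·150) / 0.3475 = 151.50 / 0.3475 ≈ 435.97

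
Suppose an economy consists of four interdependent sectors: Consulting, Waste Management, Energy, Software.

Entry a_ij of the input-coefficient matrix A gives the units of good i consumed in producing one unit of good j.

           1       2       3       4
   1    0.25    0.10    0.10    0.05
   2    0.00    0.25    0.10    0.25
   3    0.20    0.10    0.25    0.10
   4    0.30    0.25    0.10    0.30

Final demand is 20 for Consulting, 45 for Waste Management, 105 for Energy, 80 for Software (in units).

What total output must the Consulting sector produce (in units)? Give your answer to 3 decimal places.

I − A =
  [   0.75    -0.10    -0.10    -0.05]
  [   0.00     0.75    -0.10    -0.25]
  [  -0.20    -0.10     0.75    -0.10]
  [  -0.30    -0.25    -0.10     0.70]
Compute the cofactors C_ij = (−1)^(i+j)·(3×3 minor ij) of I−A; the adjugate is their transpose:
adj(I−A) = Cᵀ =
  [ 0.327375   0.070875   0.060750   0.057375]
  [ 0.078250   0.357000   0.077250   0.144125]
  [ 0.122500   0.089250   0.328125   0.087500]
  [ 0.185750   0.170625   0.100500   0.397375]
det(I−A) = Σ_j (I−A)_1j·C_1j = (0.75)(0.327375) + (-0.10)(0.078250) + (-0.10)(0.122500) + (-0.05)(0.185750) = 0.21616875
(I − A)⁻¹ = adj(I−A) / det(I−A) ≈
  [   1.5144     0.3279     0.2810     0.2654]
  [   0.3620     1.6515     0.3574     0.6667]
  [   0.5667     0.4129     1.5179     0.4048]
  [   0.8593     0.7893     0.4649     1.8383]
x = (I − A)⁻¹ d = adj(I−A)·d / det(I−A), with det(I−A) = 0.21616875:
  x_1 = (0.327375·20 + 0.070875·45 + 0.060750·105 + 0.057375·80) / 0.21616875 = 20.705625 / 0.21616875 ≈ 95.785
  x_2 = (0.078250·20 + 0.357000·45 + 0.077250·105 + 0.144125·80) / 0.21616875 = 37.27125 / 0.21616875 ≈ 172.417
  x_3 = (0.122500·20 + 0.089250·45 + 0.328125·105 + 0.087500·80) / 0.21616875 = 47.919375 / 0.21616875 ≈ 221.676
  x_4 = (0.185750·20 + 0.170625·45 + 0.100500·105 + 0.397375·80) / 0.21616875 = 53.735625 / 0.21616875 ≈ 248.582

x_1 = 95.785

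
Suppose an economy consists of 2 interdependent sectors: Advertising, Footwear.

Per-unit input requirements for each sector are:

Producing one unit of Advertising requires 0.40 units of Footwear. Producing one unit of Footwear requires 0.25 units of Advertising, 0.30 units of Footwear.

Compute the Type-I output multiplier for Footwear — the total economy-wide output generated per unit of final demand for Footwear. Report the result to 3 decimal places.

m_F = 2.083

I − A =
  [   1.00    -0.25]
  [  -0.40     0.70]
det(I−A) = (1.00)(0.70) − (-0.25)(-0.40) = 0.6000
adj(I−A) = [[0.70, 0.25], [0.40, 1.00]]
(I − A)⁻¹ = adj(I−A) / det(I−A) ≈
  [   1.1667     0.4167]
  [   0.6667     1.6667]
The output multiplier for sector j is the column-j sum of the Leontief inverse (I − A)⁻¹ = adj(I−A) / det(I−A).
Column F of adj(I−A): (0.25, 1.00); det(I−A) = 0.6000.
m_F = (0.25 + 1.00) / 0.6000 = 1.25 / 0.6000 ≈ 2.083.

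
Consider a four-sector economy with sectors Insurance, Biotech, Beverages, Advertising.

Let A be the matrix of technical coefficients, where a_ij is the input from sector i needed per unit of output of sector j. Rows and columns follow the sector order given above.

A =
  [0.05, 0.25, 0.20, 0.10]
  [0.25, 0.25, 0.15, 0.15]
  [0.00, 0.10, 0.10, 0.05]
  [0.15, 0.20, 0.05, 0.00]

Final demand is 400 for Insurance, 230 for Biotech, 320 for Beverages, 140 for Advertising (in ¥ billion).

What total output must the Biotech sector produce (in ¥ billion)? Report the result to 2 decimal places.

I − A =
  [   0.95    -0.25    -0.20    -0.10]
  [  -0.25     0.75    -0.15    -0.15]
  [   0.00    -0.10     0.90    -0.05]
  [  -0.15    -0.20    -0.05     1.00]
Compute the cofactors C_ij = (−1)^(i+j)·(3×3 minor ij) of I−A; the adjugate is their transpose:
adj(I−A) = Cᵀ =
  [ 0.628875   0.264875   0.190125   0.112125]
  [ 0.245750   0.837625   0.203125   0.160375]
  [ 0.035375   0.104875   0.599625   0.049250]
  [ 0.145250   0.212500   0.099125   0.565750]
det(I−A) = Σ_j (I−A)_1j·C_1j = (0.95)(0.628875) + (-0.25)(0.245750) + (-0.20)(0.035375) + (-0.10)(0.145250) = 0.51439375
(I − A)⁻¹ = adj(I−A) / det(I−A) ≈
  [   1.2226     0.5149     0.3696     0.2180]
  [   0.4777     1.6284     0.3949     0.3118]
  [   0.0688     0.2039     1.1657     0.0957]
  [   0.2824     0.4131     0.1927     1.0998]
x = (I − A)⁻¹ d = adj(I−A)·d / det(I−A), with det(I−A) = 0.51439375:
  x_1 = (0.628875·400 + 0.264875·230 + 0.190125·320 + 0.112125·140) / 0.51439375 = 389.00875 / 0.51439375 ≈ 756.25
  x_2 = (0.245750·400 + 0.837625·230 + 0.203125·320 + 0.160375·140) / 0.51439375 = 378.40625 / 0.51439375 ≈ 735.64
  x_3 = (0.035375·400 + 0.104875·230 + 0.599625·320 + 0.049250·140) / 0.51439375 = 237.04625 / 0.51439375 ≈ 460.83
  x_4 = (0.145250·400 + 0.212500·230 + 0.099125·320 + 0.565750·140) / 0.51439375 = 217.90 / 0.51439375 ≈ 423.61

x_2 = 735.64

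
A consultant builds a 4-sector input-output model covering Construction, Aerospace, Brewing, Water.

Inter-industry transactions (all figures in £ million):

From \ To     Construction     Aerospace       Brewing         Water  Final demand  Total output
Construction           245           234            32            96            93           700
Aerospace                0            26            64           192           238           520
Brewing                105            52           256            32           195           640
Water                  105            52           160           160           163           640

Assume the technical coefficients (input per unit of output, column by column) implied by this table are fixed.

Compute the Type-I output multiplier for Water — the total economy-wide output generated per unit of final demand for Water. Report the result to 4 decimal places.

Technical coefficients a_ij = z_ij / X_j:
  a_11 = 245/700 = 0.35, a_21 = 0/700 = 0.00, a_31 = 105/700 = 0.15, a_41 = 105/700 = 0.15
  a_12 = 234/520 = 0.45, a_22 = 26/520 = 0.05, a_32 = 52/520 = 0.10, a_42 = 52/520 = 0.10
  a_13 = 32/640 = 0.05, a_23 = 64/640 = 0.10, a_33 = 256/640 = 0.40, a_43 = 160/640 = 0.25
  a_14 = 96/640 = 0.15, a_24 = 192/640 = 0.30, a_34 = 32/640 = 0.05, a_44 = 160/640 = 0.25
I − A =
  [   0.65    -0.45    -0.05    -0.15]
  [   0.00     0.95    -0.10    -0.30]
  [  -0.15    -0.10     0.60    -0.05]
  [  -0.15    -0.10    -0.25     0.75]
Compute the cofactors C_ij = (−1)^(i+j)·(3×3 minor ij) of I−A; the adjugate is their transpose:
adj(I−A) = Cᵀ =
  [ 0.382125   0.213625   0.138750   0.171125]
  [ 0.050250   0.259250   0.097500   0.120250]
  [ 0.114000   0.106000   0.402000   0.092000]
  [ 0.121125   0.112625   0.174750   0.350125]
det(I−A) = Σ_j (I−A)_1j·C_1j = (0.65)(0.382125) + (-0.45)(0.050250) + (-0.05)(0.114000) + (-0.15)(0.121125) = 0.2019
(I − A)⁻¹ = adj(I−A) / det(I−A) ≈
  [   1.89264     1.05807     0.68722     0.84757]
  [   0.24889     1.28405     0.48291     0.59559]
  [   0.56464     0.52501     1.99108     0.45567]
  [   0.59993     0.55783     0.86553     1.73415]
The output multiplier for sector j is the column-j sum of the Leontief inverse (I − A)⁻¹ = adj(I−A) / det(I−A).
Column 4 of adj(I−A): (0.171125, 0.120250, 0.092000, 0.350125); det(I−A) = 0.2019.
m_4 = (0.171125 + 0.120250 + 0.092000 + 0.350125) / 0.2019 = 0.7335 / 0.2019 ≈ 3.6330.

m_4 = 3.6330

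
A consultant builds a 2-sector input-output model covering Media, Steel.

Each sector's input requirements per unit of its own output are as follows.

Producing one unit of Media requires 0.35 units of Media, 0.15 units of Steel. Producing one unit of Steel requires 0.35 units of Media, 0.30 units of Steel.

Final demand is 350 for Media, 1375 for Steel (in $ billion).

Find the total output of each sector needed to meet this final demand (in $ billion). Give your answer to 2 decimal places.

x_1 = 1804.35, x_2 = 2350.93

I − A =
  [   0.65    -0.35]
  [  -0.15     0.70]
det(I−A) = (0.65)(0.70) − (-0.35)(-0.15) = 0.4025
adj(I−A) = [[0.70, 0.35], [0.15, 0.65]]
(I − A)⁻¹ = adj(I−A) / det(I−A) ≈
  [   1.7391     0.8696]
  [   0.3727     1.6149]
x = (I − A)⁻¹ d = adj(I−A)·d / det(I−A), with det(I−A) = 0.4025:
  x_1 = (0.70·350 + 0.35·1375) / 0.4025 = 726.25 / 0.4025 ≈ 1804.35
  x_2 = (0.15·350 + 0.65·1375) / 0.4025 = 946.25 / 0.4025 ≈ 2350.93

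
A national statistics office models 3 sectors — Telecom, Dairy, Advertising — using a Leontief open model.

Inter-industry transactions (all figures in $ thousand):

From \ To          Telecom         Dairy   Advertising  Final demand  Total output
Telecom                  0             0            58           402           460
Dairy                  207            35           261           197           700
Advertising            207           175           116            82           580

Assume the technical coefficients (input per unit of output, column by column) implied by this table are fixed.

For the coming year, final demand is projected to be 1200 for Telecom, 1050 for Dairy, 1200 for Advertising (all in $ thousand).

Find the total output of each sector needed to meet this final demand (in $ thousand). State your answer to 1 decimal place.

x_T = 1545.5, x_D = 3473.9, x_A = 3454.9

Technical coefficients a_ij = z_ij / X_j:
  a_TT = 0/460 = 0.00, a_DT = 207/460 = 0.45, a_AT = 207/460 = 0.45
  a_TD = 0/700 = 0.00, a_DD = 35/700 = 0.05, a_AD = 175/700 = 0.25
  a_TA = 58/580 = 0.10, a_DA = 261/580 = 0.45, a_AA = 116/580 = 0.20
I − A =
  [   1.00     0.00    -0.10]
  [  -0.45     0.95    -0.45]
  [  -0.45    -0.25     0.80]
Cofactors of I−A, C_ij = (−1)^(i+j)·(minor ij) (rows/columns in the sector order above):
  C_11 = (0.95)(0.80) − (-0.45)(-0.25) = 0.6475
  C_12 = −[(-0.45)(0.80) − (-0.45)(-0.45)] = 0.5625
  C_13 = (-0.45)(-0.25) − (0.95)(-0.45) = 0.5400
  C_21 = −[(0.00)(0.80) − (-0.10)(-0.25)] = 0.0250
  C_22 = (1.00)(0.80) − (-0.10)(-0.45) = 0.7550
  C_23 = −[(1.00)(-0.25) − (0.00)(-0.45)] = 0.2500
  C_31 = (0.00)(-0.45) − (-0.10)(0.95) = 0.0950
  C_32 = −[(1.00)(-0.45) − (-0.10)(-0.45)] = 0.4950
  C_33 = (1.00)(0.95) − (0.00)(-0.45) = 0.9500
det(I−A) = Σ_j (I−A)_1j·C_1j = (1.00)(0.6475) + (0.00)(0.5625) + (-0.10)(0.5400) = 0.5935
adj(I−A) = Cᵀ =
  [ 0.6475   0.0250   0.0950]
  [ 0.5625   0.7550   0.4950]
  [ 0.5400   0.2500   0.9500]
(I − A)⁻¹ = adj(I−A) / det(I−A) ≈
  [   1.0910     0.0421     0.1601]
  [   0.9478     1.2721     0.8340]
  [   0.9099     0.4212     1.6007]
x = (I − A)⁻¹ d = adj(I−A)·d / det(I−A), with det(I−A) = 0.5935:
  x_T = (0.6475·1200 + 0.0250·1050 + 0.0950·1200) / 0.5935 = 917.25 / 0.5935 ≈ 1545.5
  x_D = (0.5625·1200 + 0.7550·1050 + 0.4950·1200) / 0.5935 = 2061.75 / 0.5935 ≈ 3473.9
  x_A = (0.5400·1200 + 0.2500·1050 + 0.9500·1200) / 0.5935 = 2050.50 / 0.5935 ≈ 3454.9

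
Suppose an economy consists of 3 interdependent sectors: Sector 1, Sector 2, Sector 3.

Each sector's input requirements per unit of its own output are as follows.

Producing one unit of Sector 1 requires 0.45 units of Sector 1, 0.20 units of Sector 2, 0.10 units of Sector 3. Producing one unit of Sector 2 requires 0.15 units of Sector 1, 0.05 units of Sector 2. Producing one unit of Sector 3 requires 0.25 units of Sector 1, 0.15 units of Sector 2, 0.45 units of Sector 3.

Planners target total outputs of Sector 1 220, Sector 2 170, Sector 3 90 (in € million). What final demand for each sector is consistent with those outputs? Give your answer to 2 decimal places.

I − A =
  [   0.55    -0.15    -0.25]
  [  -0.20     0.95    -0.15]
  [  -0.10     0.00     0.55]
d = (I − A) x:
  d_1 = (+0.55)·220 + (-0.15)·170 + (-0.25)·90 = 73.00
  d_2 = (-0.20)·220 + (+0.95)·170 + (-0.15)·90 = 104.00
  d_3 = (-0.10)·220 + (+0.00)·170 + (+0.55)·90 = 27.50

d_1 = 73.00, d_2 = 104.00, d_3 = 27.50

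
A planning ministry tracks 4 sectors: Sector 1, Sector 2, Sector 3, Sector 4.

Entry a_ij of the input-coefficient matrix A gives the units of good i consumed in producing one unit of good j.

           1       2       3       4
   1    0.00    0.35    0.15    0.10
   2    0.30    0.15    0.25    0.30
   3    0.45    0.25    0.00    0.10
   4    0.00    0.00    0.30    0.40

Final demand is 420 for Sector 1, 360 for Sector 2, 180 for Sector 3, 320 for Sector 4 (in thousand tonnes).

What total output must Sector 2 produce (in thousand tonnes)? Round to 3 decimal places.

x_2 = 1709.064

I − A =
  [   1.00    -0.35    -0.15    -0.10]
  [  -0.30     0.85    -0.25    -0.30]
  [  -0.45    -0.25     1.00    -0.10]
  [   0.00     0.00    -0.30     0.60]
Compute the cofactors C_ij = (−1)^(i+j)·(3×3 minor ij) of I−A; the adjugate is their transpose:
adj(I−A) = Cᵀ =
  [ 0.42450   0.22950   0.18600   0.21650]
  [ 0.27900   0.51600   0.27600   0.35050]
  [ 0.27450   0.24450   0.44700   0.24250]
  [ 0.13725   0.12225   0.22350   0.57450]
det(I−A) = Σ_j (I−A)_1j·C_1j = (1.00)(0.42450) + (-0.35)(0.27900) + (-0.15)(0.27450) + (-0.10)(0.13725) = 0.27195
(I − A)⁻¹ = adj(I−A) / det(I−A) ≈
  [   1.5609     0.8439     0.6839     0.7961]
  [   1.0259     1.8974     1.0149     1.2888]
  [   1.0094     0.8991     1.6437     0.8917]
  [   0.5047     0.4495     0.8218     2.1125]
x = (I − A)⁻¹ d = adj(I−A)·d / det(I−A), with det(I−A) = 0.27195:
  x_1 = (0.42450·420 + 0.22950·360 + 0.18600·180 + 0.21650·320) / 0.27195 = 363.67 / 0.27195 ≈ 1337.268
  x_2 = (0.27900·420 + 0.51600·360 + 0.27600·180 + 0.35050·320) / 0.27195 = 464.78 / 0.27195 ≈ 1709.064
  x_3 = (0.27450·420 + 0.24450·360 + 0.44700·180 + 0.24250·320) / 0.27195 = 361.37 / 0.27195 ≈ 1328.810
  x_4 = (0.13725·420 + 0.12225·360 + 0.22350·180 + 0.57450·320) / 0.27195 = 325.725 / 0.27195 ≈ 1197.739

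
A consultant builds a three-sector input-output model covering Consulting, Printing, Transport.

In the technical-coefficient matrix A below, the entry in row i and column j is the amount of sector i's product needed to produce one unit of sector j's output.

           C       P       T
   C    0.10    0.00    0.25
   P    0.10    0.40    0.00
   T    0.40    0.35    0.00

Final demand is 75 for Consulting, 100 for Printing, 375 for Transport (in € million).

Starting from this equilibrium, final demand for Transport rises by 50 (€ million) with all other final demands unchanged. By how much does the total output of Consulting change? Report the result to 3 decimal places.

I − A =
  [   0.90     0.00    -0.25]
  [  -0.10     0.60     0.00]
  [  -0.40    -0.35     1.00]
Cofactors of I−A, C_ij = (−1)^(i+j)·(minor ij) (rows/columns in the sector order above):
  C_11 = (0.60)(1.00) − (0.00)(-0.35) = 0.6000
  C_12 = −[(-0.10)(1.00) − (0.00)(-0.40)] = 0.1000
  C_13 = (-0.10)(-0.35) − (0.60)(-0.40) = 0.2750
  C_21 = −[(0.00)(1.00) − (-0.25)(-0.35)] = 0.0875
  C_22 = (0.90)(1.00) − (-0.25)(-0.40) = 0.8000
  C_23 = −[(0.90)(-0.35) − (0.00)(-0.40)] = 0.3150
  C_31 = (0.00)(0.00) − (-0.25)(0.60) = 0.1500
  C_32 = −[(0.90)(0.00) − (-0.25)(-0.10)] = 0.0250
  C_33 = (0.90)(0.60) − (0.00)(-0.10) = 0.5400
det(I−A) = Σ_j (I−A)_1j·C_1j = (0.90)(0.6000) + (0.00)(0.1000) + (-0.25)(0.2750) = 0.47125
adj(I−A) = Cᵀ =
  [ 0.6000   0.0875   0.1500]
  [ 0.1000   0.8000   0.0250]
  [ 0.2750   0.3150   0.5400]
(I − A)⁻¹ = adj(I−A) / det(I−A) ≈
  [   1.2732     0.1857     0.3183]
  [   0.2122     1.6976     0.0531]
  [   0.5836     0.6684     1.1459]
Δx = (I − A)⁻¹ Δd with Δd having +50 in the Transport component and 0 elsewhere.
So Δx_C = L_CT · (+50), where L_CT = adj(I−A)_CT / det(I−A) = 0.1500 / 0.47125.
Δx_C = 0.1500 × (+50) / 0.47125 = 7.50 / 0.47125 ≈ 15.915.

Δx_C = 15.915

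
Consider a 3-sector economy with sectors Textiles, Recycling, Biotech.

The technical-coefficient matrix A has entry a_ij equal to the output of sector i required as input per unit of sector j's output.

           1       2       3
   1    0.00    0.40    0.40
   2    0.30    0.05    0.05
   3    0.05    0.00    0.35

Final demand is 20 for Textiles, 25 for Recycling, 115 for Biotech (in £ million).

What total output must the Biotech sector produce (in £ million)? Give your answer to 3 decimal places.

I − A =
  [   1.00    -0.40    -0.40]
  [  -0.30     0.95    -0.05]
  [  -0.05     0.00     0.65]
Cofactors of I−A, C_ij = (−1)^(i+j)·(minor ij) (rows/columns in the sector order above):
  C_11 = (0.95)(0.65) − (-0.05)(0.00) = 0.6175
  C_12 = −[(-0.30)(0.65) − (-0.05)(-0.05)] = 0.1975
  C_13 = (-0.30)(0.00) − (0.95)(-0.05) = 0.0475
  C_21 = −[(-0.40)(0.65) − (-0.40)(0.00)] = 0.2600
  C_22 = (1.00)(0.65) − (-0.40)(-0.05) = 0.6300
  C_23 = −[(1.00)(0.00) − (-0.40)(-0.05)] = 0.0200
  C_31 = (-0.40)(-0.05) − (-0.40)(0.95) = 0.4000
  C_32 = −[(1.00)(-0.05) − (-0.40)(-0.30)] = 0.1700
  C_33 = (1.00)(0.95) − (-0.40)(-0.30) = 0.8300
det(I−A) = Σ_j (I−A)_1j·C_1j = (1.00)(0.6175) + (-0.40)(0.1975) + (-0.40)(0.0475) = 0.5195
adj(I−A) = Cᵀ =
  [ 0.6175   0.2600   0.4000]
  [ 0.1975   0.6300   0.1700]
  [ 0.0475   0.0200   0.8300]
(I − A)⁻¹ = adj(I−A) / det(I−A) ≈
  [   1.1886     0.5005     0.7700]
  [   0.3802     1.2127     0.3272]
  [   0.0914     0.0385     1.5977]
x = (I − A)⁻¹ d = adj(I−A)·d / det(I−A), with det(I−A) = 0.5195:
  x_1 = (0.6175·20 + 0.2600·25 + 0.4000·115) / 0.5195 = 64.85 / 0.5195 ≈ 124.832
  x_2 = (0.1975·20 + 0.6300·25 + 0.1700·115) / 0.5195 = 39.25 / 0.5195 ≈ 75.553
  x_3 = (0.0475·20 + 0.0200·25 + 0.8300·115) / 0.5195 = 96.90 / 0.5195 ≈ 186.526

x_3 = 186.526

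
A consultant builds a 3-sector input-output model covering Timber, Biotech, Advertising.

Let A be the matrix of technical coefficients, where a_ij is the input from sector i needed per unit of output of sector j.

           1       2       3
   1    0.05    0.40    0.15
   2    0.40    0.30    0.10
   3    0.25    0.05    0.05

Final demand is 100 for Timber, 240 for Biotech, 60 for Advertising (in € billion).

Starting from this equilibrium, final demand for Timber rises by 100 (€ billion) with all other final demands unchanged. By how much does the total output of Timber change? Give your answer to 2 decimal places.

Δx_1 = 151.46

I − A =
  [   0.95    -0.40    -0.15]
  [  -0.40     0.70    -0.10]
  [  -0.25    -0.05     0.95]
Cofactors of I−A, C_ij = (−1)^(i+j)·(minor ij) (rows/columns in the sector order above):
  C_11 = (0.70)(0.95) − (-0.10)(-0.05) = 0.6600
  C_12 = −[(-0.40)(0.95) − (-0.10)(-0.25)] = 0.4050
  C_13 = (-0.40)(-0.05) − (0.70)(-0.25) = 0.1950
  C_21 = −[(-0.40)(0.95) − (-0.15)(-0.05)] = 0.3875
  C_22 = (0.95)(0.95) − (-0.15)(-0.25) = 0.8650
  C_23 = −[(0.95)(-0.05) − (-0.40)(-0.25)] = 0.1475
  C_31 = (-0.40)(-0.10) − (-0.15)(0.70) = 0.1450
  C_32 = −[(0.95)(-0.10) − (-0.15)(-0.40)] = 0.1550
  C_33 = (0.95)(0.70) − (-0.40)(-0.40) = 0.5050
det(I−A) = Σ_j (I−A)_1j·C_1j = (0.95)(0.6600) + (-0.40)(0.4050) + (-0.15)(0.1950) = 0.43575
adj(I−A) = Cᵀ =
  [ 0.6600   0.3875   0.1450]
  [ 0.4050   0.8650   0.1550]
  [ 0.1950   0.1475   0.5050]
(I − A)⁻¹ = adj(I−A) / det(I−A) ≈
  [   1.5146     0.8893     0.3328]
  [   0.9294     1.9851     0.3557]
  [   0.4475     0.3385     1.1589]
Δx = (I − A)⁻¹ Δd with Δd having +100 in the Timber component and 0 elsewhere.
So Δx_1 = L_11 · (+100), where L_11 = adj(I−A)_11 / det(I−A) = 0.6600 / 0.43575.
Δx_1 = 0.6600 × (+100) / 0.43575 = 66.00 / 0.43575 ≈ 151.46.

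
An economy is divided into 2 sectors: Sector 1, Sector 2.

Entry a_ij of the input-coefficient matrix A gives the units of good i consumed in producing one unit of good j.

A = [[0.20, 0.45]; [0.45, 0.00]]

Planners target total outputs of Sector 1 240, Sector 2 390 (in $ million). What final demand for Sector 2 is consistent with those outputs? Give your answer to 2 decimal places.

d_2 = 282.00

I − A =
  [   0.80    -0.45]
  [  -0.45     1.00]
d = (I − A) x:
  d_1 = (+0.80)·240 + (-0.45)·390 = 16.50
  d_2 = (-0.45)·240 + (+1.00)·390 = 282.00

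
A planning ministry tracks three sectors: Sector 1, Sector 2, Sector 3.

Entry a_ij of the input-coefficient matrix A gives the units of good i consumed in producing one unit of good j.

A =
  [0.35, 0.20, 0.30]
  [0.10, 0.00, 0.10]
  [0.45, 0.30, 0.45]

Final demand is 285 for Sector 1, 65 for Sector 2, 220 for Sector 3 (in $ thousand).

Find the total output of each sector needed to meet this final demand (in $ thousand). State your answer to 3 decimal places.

I − A =
  [   0.65    -0.20    -0.30]
  [  -0.10     1.00    -0.10]
  [  -0.45    -0.30     0.55]
Cofactors of I−A, C_ij = (−1)^(i+j)·(minor ij) (rows/columns in the sector order above):
  C_11 = (1.00)(0.55) − (-0.10)(-0.30) = 0.5200
  C_12 = −[(-0.10)(0.55) − (-0.10)(-0.45)] = 0.1000
  C_13 = (-0.10)(-0.30) − (1.00)(-0.45) = 0.4800
  C_21 = −[(-0.20)(0.55) − (-0.30)(-0.30)] = 0.2000
  C_22 = (0.65)(0.55) − (-0.30)(-0.45) = 0.2225
  C_23 = −[(0.65)(-0.30) − (-0.20)(-0.45)] = 0.2850
  C_31 = (-0.20)(-0.10) − (-0.30)(1.00) = 0.3200
  C_32 = −[(0.65)(-0.10) − (-0.30)(-0.10)] = 0.0950
  C_33 = (0.65)(1.00) − (-0.20)(-0.10) = 0.6300
det(I−A) = Σ_j (I−A)_1j·C_1j = (0.65)(0.5200) + (-0.20)(0.1000) + (-0.30)(0.4800) = 0.1740
adj(I−A) = Cᵀ =
  [ 0.5200   0.2000   0.3200]
  [ 0.1000   0.2225   0.0950]
  [ 0.4800   0.2850   0.6300]
(I − A)⁻¹ = adj(I−A) / det(I−A) ≈
  [   2.9885     1.1494     1.8391]
  [   0.5747     1.2787     0.5460]
  [   2.7586     1.6379     3.6207]
x = (I − A)⁻¹ d = adj(I−A)·d / det(I−A), with det(I−A) = 0.1740:
  x_1 = (0.5200·285 + 0.2000·65 + 0.3200·220) / 0.1740 = 231.60 / 0.1740 ≈ 1331.034
  x_2 = (0.1000·285 + 0.2225·65 + 0.0950·220) / 0.1740 = 63.8625 / 0.1740 ≈ 367.026
  x_3 = (0.4800·285 + 0.2850·65 + 0.6300·220) / 0.1740 = 293.925 / 0.1740 ≈ 1689.224

x_1 = 1331.034, x_2 = 367.026, x_3 = 1689.224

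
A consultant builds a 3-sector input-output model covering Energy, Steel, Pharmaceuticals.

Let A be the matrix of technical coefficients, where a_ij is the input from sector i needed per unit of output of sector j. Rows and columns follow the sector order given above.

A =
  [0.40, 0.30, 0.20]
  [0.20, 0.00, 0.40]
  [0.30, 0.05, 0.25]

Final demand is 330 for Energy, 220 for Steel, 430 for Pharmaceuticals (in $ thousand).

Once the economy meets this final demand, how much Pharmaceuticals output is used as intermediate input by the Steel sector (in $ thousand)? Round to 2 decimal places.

z_32 = 50.05

I − A =
  [   0.60    -0.30    -0.20]
  [  -0.20     1.00    -0.40]
  [  -0.30    -0.05     0.75]
Cofactors of I−A, C_ij = (−1)^(i+j)·(minor ij) (rows/columns in the sector order above):
  C_11 = (1.00)(0.75) − (-0.40)(-0.05) = 0.7300
  C_12 = −[(-0.20)(0.75) − (-0.40)(-0.30)] = 0.2700
  C_13 = (-0.20)(-0.05) − (1.00)(-0.30) = 0.3100
  C_21 = −[(-0.30)(0.75) − (-0.20)(-0.05)] = 0.2350
  C_22 = (0.60)(0.75) − (-0.20)(-0.30) = 0.3900
  C_23 = −[(0.60)(-0.05) − (-0.30)(-0.30)] = 0.1200
  C_31 = (-0.30)(-0.40) − (-0.20)(1.00) = 0.3200
  C_32 = −[(0.60)(-0.40) − (-0.20)(-0.20)] = 0.2800
  C_33 = (0.60)(1.00) − (-0.30)(-0.20) = 0.5400
det(I−A) = Σ_j (I−A)_1j·C_1j = (0.60)(0.7300) + (-0.30)(0.2700) + (-0.20)(0.3100) = 0.2950
adj(I−A) = Cᵀ =
  [ 0.7300   0.2350   0.3200]
  [ 0.2700   0.3900   0.2800]
  [ 0.3100   0.1200   0.5400]
(I − A)⁻¹ = adj(I−A) / det(I−A) ≈
  [   2.4746     0.7966     1.0847]
  [   0.9153     1.3220     0.9492]
  [   1.0508     0.4068     1.8305]
First solve x = (I − A)⁻¹ d = adj(I−A)·d / det(I−A); in particular x_2 = (0.2700·330 + 0.3900·220 + 0.2800·430) / 0.2950 = 295.30 / 0.2950 ≈ 1001.0169.
Intermediate flow from 3 to 2: z_32 = a_32 · x_2 = 0.05 × 295.30 / 0.2950 = 14.765 / 0.2950 ≈ 50.05.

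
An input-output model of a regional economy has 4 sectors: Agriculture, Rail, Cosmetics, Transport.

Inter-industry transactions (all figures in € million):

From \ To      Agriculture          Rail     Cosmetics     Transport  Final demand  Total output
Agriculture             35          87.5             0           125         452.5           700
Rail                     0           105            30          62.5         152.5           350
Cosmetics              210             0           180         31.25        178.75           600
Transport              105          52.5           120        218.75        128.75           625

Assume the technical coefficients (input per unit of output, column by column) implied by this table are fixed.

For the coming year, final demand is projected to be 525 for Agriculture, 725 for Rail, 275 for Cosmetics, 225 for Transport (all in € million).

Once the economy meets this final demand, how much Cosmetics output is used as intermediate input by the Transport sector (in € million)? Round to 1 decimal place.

z_34 = 60.1

Technical coefficients a_ij = z_ij / X_j:
  a_11 = 35/700 = 0.05, a_21 = 0/700 = 0.00, a_31 = 210/700 = 0.30, a_41 = 105/700 = 0.15
  a_12 = 87.5/350 = 0.25, a_22 = 105/350 = 0.30, a_32 = 0/350 = 0.00, a_42 = 52.5/350 = 0.15
  a_13 = 0/600 = 0.00, a_23 = 30/600 = 0.05, a_33 = 180/600 = 0.30, a_43 = 120/600 = 0.20
  a_14 = 125/625 = 0.20, a_24 = 62.5/625 = 0.10, a_34 = 31.25/625 = 0.05, a_44 = 218.75/625 = 0.35
I − A =
  [   0.95    -0.25     0.00    -0.20]
  [   0.00     0.70    -0.05    -0.10]
  [  -0.30     0.00     0.70    -0.05]
  [  -0.15    -0.15    -0.20     0.65]
Compute the cofactors C_ij = (−1)^(i+j)·(3×3 minor ij) of I−A; the adjugate is their transpose:
adj(I−A) = Cᵀ =
  [ 0.300625   0.132250   0.042625   0.116125]
  [ 0.026625   0.389750   0.048375   0.071875]
  [ 0.137250   0.066750   0.393250   0.082750]
  [ 0.117750   0.141000   0.142000   0.461750]
det(I−A) = Σ_j (I−A)_1j·C_1j = (0.95)(0.300625) + (-0.25)(0.026625) + (0.00)(0.137250) + (-0.20)(0.117750) = 0.2553875
(I − A)⁻¹ = adj(I−A) / det(I−A) ≈
  [   1.1771     0.5178     0.1669     0.4547]
  [   0.1043     1.5261     0.1894     0.2814]
  [   0.5374     0.2614     1.5398     0.3240]
  [   0.4611     0.5521     0.5560     1.8080]
First solve x = (I − A)⁻¹ d = adj(I−A)·d / det(I−A); in particular x_4 = (0.117750·525 + 0.141000·725 + 0.142000·275 + 0.461750·225) / 0.2553875 = 306.9875 / 0.2553875 ≈ 1202.046.
Intermediate flow from 3 to 4: z_34 = a_34 · x_4 = 0.05 × 306.9875 / 0.2553875 = 15.349375 / 0.2553875 ≈ 60.1.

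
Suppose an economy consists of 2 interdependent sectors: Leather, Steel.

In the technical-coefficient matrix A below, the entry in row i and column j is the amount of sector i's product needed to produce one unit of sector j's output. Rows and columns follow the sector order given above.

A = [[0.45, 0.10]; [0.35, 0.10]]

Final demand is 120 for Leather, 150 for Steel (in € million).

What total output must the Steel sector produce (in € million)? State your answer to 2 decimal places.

x_2 = 270.65

I − A =
  [   0.55    -0.10]
  [  -0.35     0.90]
det(I−A) = (0.55)(0.90) − (-0.10)(-0.35) = 0.4600
adj(I−A) = [[0.90, 0.10], [0.35, 0.55]]
(I − A)⁻¹ = adj(I−A) / det(I−A) ≈
  [   1.9565     0.2174]
  [   0.7609     1.1957]
x = (I − A)⁻¹ d = adj(I−A)·d / det(I−A), with det(I−A) = 0.4600:
  x_1 = (0.90·120 + 0.10·150) / 0.4600 = 123.00 / 0.4600 ≈ 267.39
  x_2 = (0.35·120 + 0.55·150) / 0.4600 = 124.50 / 0.4600 ≈ 270.65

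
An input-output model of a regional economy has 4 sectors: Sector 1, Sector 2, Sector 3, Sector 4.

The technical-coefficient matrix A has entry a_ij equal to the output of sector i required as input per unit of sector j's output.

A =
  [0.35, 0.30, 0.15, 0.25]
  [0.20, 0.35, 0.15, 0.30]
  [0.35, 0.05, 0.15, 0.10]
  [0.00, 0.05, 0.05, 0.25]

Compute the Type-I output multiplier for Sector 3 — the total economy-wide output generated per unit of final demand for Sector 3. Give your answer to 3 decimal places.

I − A =
  [   0.65    -0.30    -0.15    -0.25]
  [  -0.20     0.65    -0.15    -0.30]
  [  -0.35    -0.05     0.85    -0.10]
  [   0.00    -0.05    -0.05     0.75]
Compute the cofactors C_ij = (−1)^(i+j)·(3×3 minor ij) of I−A; the adjugate is their transpose:
adj(I−A) = Cᵀ =
  [ 0.391250   0.207375   0.119125   0.229250]
  [ 0.171125   0.367375   0.107875   0.218375]
  [ 0.173875   0.110750   0.259625   0.136875]
  [ 0.023000   0.031875   0.024500   0.251875]
det(I−A) = Σ_j (I−A)_1j·C_1j = (0.65)(0.391250) + (-0.30)(0.171125) + (-0.15)(0.173875) + (-0.25)(0.023000) = 0.17114375
(I − A)⁻¹ = adj(I−A) / det(I−A) ≈
  [   2.2861     1.2117     0.6961     1.3395]
  [   0.9999     2.1466     0.6303     1.2760]
  [   1.0160     0.6471     1.5170     0.7998]
  [   0.1344     0.1862     0.1432     1.4717]
The output multiplier for sector j is the column-j sum of the Leontief inverse (I − A)⁻¹ = adj(I−A) / det(I−A).
Column 3 of adj(I−A): (0.119125, 0.107875, 0.259625, 0.024500); det(I−A) = 0.17114375.
m_3 = (0.119125 + 0.107875 + 0.259625 + 0.024500) / 0.17114375 = 0.511125 / 0.17114375 ≈ 2.987.

m_3 = 2.987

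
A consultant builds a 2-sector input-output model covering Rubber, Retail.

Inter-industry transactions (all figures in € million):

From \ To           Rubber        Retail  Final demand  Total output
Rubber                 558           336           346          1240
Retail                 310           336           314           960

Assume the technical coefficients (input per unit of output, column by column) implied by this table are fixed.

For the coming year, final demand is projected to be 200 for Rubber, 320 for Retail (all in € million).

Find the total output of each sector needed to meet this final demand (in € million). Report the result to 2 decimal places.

x_1 = 896.30, x_2 = 837.04

Technical coefficients a_ij = z_ij / X_j:
  a_11 = 558/1240 = 0.45, a_21 = 310/1240 = 0.25
  a_12 = 336/960 = 0.35, a_22 = 336/960 = 0.35
I − A =
  [   0.55    -0.35]
  [  -0.25     0.65]
det(I−A) = (0.55)(0.65) − (-0.35)(-0.25) = 0.2700
adj(I−A) = [[0.65, 0.35], [0.25, 0.55]]
(I − A)⁻¹ = adj(I−A) / det(I−A) ≈
  [   2.4074     1.2963]
  [   0.9259     2.0370]
x = (I − A)⁻¹ d = adj(I−A)·d / det(I−A), with det(I−A) = 0.2700:
  x_1 = (0.65·200 + 0.35·320) / 0.2700 = 242.00 / 0.2700 ≈ 896.30
  x_2 = (0.25·200 + 0.55·320) / 0.2700 = 226.00 / 0.2700 ≈ 837.04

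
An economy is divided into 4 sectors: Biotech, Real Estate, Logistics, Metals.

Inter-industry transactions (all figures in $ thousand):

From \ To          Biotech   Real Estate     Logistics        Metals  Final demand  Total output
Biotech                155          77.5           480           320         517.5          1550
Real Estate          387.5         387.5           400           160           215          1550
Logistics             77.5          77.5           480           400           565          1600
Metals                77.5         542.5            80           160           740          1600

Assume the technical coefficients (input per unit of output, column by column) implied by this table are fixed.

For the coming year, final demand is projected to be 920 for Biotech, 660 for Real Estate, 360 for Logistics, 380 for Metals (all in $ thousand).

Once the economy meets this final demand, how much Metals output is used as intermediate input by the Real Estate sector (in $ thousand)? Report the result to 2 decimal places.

z_42 = 749.78

Technical coefficients a_ij = z_ij / X_j:
  a_11 = 155/1550 = 0.10, a_21 = 387.5/1550 = 0.25, a_31 = 77.5/1550 = 0.05, a_41 = 77.5/1550 = 0.05
  a_12 = 77.5/1550 = 0.05, a_22 = 387.5/1550 = 0.25, a_32 = 77.5/1550 = 0.05, a_42 = 542.5/1550 = 0.35
  a_13 = 480/1600 = 0.30, a_23 = 400/1600 = 0.25, a_33 = 480/1600 = 0.30, a_43 = 80/1600 = 0.05
  a_14 = 320/1600 = 0.20, a_24 = 160/1600 = 0.10, a_34 = 400/1600 = 0.25, a_44 = 160/1600 = 0.10
I − A =
  [   0.90    -0.05    -0.30    -0.20]
  [  -0.25     0.75    -0.25    -0.10]
  [  -0.05    -0.05     0.70    -0.25]
  [  -0.05    -0.35    -0.05     0.90]
Compute the cofactors C_ij = (−1)^(i+j)·(3×3 minor ij) of I−A; the adjugate is their transpose:
adj(I−A) = Cᵀ =
  [ 0.405250   0.120125   0.228500   0.166875]
  [ 0.172500   0.531000   0.276000   0.174000]
  [ 0.074750   0.125125   0.539500   0.180375]
  [ 0.093750   0.220125   0.150000   0.436875]
det(I−A) = Σ_j (I−A)_1j·C_1j = (0.90)(0.405250) + (-0.05)(0.172500) + (-0.30)(0.074750) + (-0.20)(0.093750) = 0.314925
(I − A)⁻¹ = adj(I−A) / det(I−A) ≈
  [   1.2868     0.3814     0.7256     0.5299]
  [   0.5477     1.6861     0.8764     0.5525]
  [   0.2374     0.3973     1.7131     0.5728]
  [   0.2977     0.6990     0.4763     1.3872]
First solve x = (I − A)⁻¹ d = adj(I−A)·d / det(I−A); in particular x_2 = (0.172500·920 + 0.531000·660 + 0.276000·360 + 0.174000·380) / 0.314925 = 674.64 / 0.314925 ≈ 2142.2243.
Intermediate flow from 4 to 2: z_42 = a_42 · x_2 = 0.35 × 674.64 / 0.314925 = 236.124 / 0.314925 ≈ 749.78.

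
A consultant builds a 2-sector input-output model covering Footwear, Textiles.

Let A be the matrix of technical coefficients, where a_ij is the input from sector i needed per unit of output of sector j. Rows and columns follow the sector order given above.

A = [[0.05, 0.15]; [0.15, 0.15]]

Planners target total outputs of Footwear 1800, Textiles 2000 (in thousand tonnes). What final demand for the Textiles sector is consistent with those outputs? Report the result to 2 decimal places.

d_T = 1430.00

I − A =
  [   0.95    -0.15]
  [  -0.15     0.85]
d = (I − A) x:
  d_F = (+0.95)·1800 + (-0.15)·2000 = 1410.00
  d_T = (-0.15)·1800 + (+0.85)·2000 = 1430.00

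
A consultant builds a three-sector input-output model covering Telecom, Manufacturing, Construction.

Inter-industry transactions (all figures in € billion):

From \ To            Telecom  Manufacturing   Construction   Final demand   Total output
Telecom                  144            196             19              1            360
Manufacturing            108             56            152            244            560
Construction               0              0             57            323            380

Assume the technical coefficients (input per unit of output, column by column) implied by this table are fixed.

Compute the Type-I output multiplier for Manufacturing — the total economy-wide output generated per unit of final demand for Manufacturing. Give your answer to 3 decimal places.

Technical coefficients a_ij = z_ij / X_j:
  a_11 = 144/360 = 0.40, a_21 = 108/360 = 0.30, a_31 = 0/360 = 0.00
  a_12 = 196/560 = 0.35, a_22 = 56/560 = 0.10, a_32 = 0/560 = 0.00
  a_13 = 19/380 = 0.05, a_23 = 152/380 = 0.40, a_33 = 57/380 = 0.15
I − A =
  [   0.60    -0.35    -0.05]
  [  -0.30     0.90    -0.40]
  [   0.00     0.00     0.85]
Cofactors of I−A, C_ij = (−1)^(i+j)·(minor ij) (rows/columns in the sector order above):
  C_11 = (0.90)(0.85) − (-0.40)(0.00) = 0.7650
  C_12 = −[(-0.30)(0.85) − (-0.40)(0.00)] = 0.2550
  C_13 = (-0.30)(0.00) − (0.90)(0.00) = 0.0000
  C_21 = −[(-0.35)(0.85) − (-0.05)(0.00)] = 0.2975
  C_22 = (0.60)(0.85) − (-0.05)(0.00) = 0.5100
  C_23 = −[(0.60)(0.00) − (-0.35)(0.00)] = 0.0000
  C_31 = (-0.35)(-0.40) − (-0.05)(0.90) = 0.1850
  C_32 = −[(0.60)(-0.40) − (-0.05)(-0.30)] = 0.2550
  C_33 = (0.60)(0.90) − (-0.35)(-0.30) = 0.4350
det(I−A) = Σ_j (I−A)_1j·C_1j = (0.60)(0.7650) + (-0.35)(0.2550) + (-0.05)(0.0000) = 0.36975
adj(I−A) = Cᵀ =
  [ 0.7650   0.2975   0.1850]
  [ 0.2550   0.5100   0.2550]
  [ 0.0000   0.0000   0.4350]
(I − A)⁻¹ = adj(I−A) / det(I−A) ≈
  [   2.0690     0.8046     0.5003]
  [   0.6897     1.3793     0.6897]
  [   0.0000     0.0000     1.1765]
The output multiplier for sector j is the column-j sum of the Leontief inverse (I − A)⁻¹ = adj(I−A) / det(I−A).
Column 2 of adj(I−A): (0.2975, 0.5100, 0.0000); det(I−A) = 0.36975.
m_2 = (0.2975 + 0.5100 + 0.0000) / 0.36975 = 0.8075 / 0.36975 ≈ 2.184.

m_2 = 2.184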